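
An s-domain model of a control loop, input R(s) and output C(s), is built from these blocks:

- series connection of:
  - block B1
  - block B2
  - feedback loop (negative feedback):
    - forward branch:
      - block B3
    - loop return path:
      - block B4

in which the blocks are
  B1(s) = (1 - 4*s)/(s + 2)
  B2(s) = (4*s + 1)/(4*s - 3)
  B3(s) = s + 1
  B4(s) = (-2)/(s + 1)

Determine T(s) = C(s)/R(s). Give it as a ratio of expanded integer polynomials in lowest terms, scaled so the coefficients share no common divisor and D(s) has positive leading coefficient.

(1) collapse the loop (B3 forward, B4 return); result -s - 1
(2) reduce the series chain B1, B2, [B3/(1+B3*B4)], which is the overall transfer function T(s) = C(s)/R(s) in lowest terms

Hence the answer: (16*s^3 + 16*s^2 - s - 1)/(4*s^2 + 5*s - 6)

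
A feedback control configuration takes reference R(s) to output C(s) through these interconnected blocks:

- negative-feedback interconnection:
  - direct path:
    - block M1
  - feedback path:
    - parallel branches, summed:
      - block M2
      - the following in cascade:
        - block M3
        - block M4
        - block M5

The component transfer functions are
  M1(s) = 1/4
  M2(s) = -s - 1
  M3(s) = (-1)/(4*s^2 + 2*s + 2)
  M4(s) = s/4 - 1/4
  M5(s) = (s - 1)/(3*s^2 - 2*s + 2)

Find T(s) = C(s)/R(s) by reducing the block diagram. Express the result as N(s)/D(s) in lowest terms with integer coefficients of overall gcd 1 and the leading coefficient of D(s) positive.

(1) reduce the series chain M3, M4, M5 -> (-s^2 + 2*s - 1)/(48*s^4 - 8*s^3 + 40*s^2 + 16)
(2) reduce the parallel group M2, (M3*M4*M5) -> (-48*s^5 - 40*s^4 - 32*s^3 - 41*s^2 - 14*s - 17)/(48*s^4 - 8*s^3 + 40*s^2 + 16)
(3) reduce the feedback loop with forward M1 and return (M2+(M3*M4*M5)); the result is T(s) itself (integer coefficients, no common factor, positive leading denominator coefficient)

Therefore the answer is (-48*s^4 + 8*s^3 - 40*s^2 - 16)/(48*s^5 - 152*s^4 + 64*s^3 - 119*s^2 + 14*s - 47).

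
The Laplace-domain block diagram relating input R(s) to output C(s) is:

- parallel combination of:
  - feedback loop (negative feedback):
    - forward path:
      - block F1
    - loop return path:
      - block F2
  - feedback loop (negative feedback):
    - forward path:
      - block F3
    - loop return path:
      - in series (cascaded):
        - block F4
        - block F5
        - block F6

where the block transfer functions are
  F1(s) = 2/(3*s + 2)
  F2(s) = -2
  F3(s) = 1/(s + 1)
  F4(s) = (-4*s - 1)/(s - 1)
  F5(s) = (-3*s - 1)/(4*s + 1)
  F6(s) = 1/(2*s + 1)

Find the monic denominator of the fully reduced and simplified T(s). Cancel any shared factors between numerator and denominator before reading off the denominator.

1. feedback reduction of F1, F2 = 2/(3*s - 2)
2. cascade F4, F5, F6 = (3*s + 1)/(2*s^2 - s - 1)
3. reduce the feedback loop with forward F3 and return (F4*F5*F6) = (2*s^2 - s - 1)/(2*s^3 + s^2 + s)
4. sum the parallel branches [F1/(1+F1*F2)], [F3/(1+F3*(F4*F5*F6))] = (10*s^3 - 5*s^2 + s + 2)/(6*s^4 - s^3 + s^2 - 2*s)
T(s) is the step-4 result (common factors already cancelled). Leading coefficient of the denominator: 6. Divide through by 6 for the monic polynomial.

Answer: s^4 - s^3/6 + s^2/6 - s/3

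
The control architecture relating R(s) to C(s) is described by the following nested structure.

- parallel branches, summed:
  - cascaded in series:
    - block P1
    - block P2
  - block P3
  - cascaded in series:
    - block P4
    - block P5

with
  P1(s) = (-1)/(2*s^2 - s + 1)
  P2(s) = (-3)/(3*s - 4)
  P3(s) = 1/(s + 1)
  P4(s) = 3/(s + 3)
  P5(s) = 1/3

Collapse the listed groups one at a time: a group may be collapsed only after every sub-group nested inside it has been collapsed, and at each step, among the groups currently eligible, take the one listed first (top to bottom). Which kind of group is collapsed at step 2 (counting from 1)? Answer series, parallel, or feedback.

Step 1: reduce the series chain P1, P2
Step 2: series reduction of P4, P5
Step 3: add (P1*P2), P3, (P4*P5) (parallel)
At step 2 the group reduced is series.

Hence the answer: series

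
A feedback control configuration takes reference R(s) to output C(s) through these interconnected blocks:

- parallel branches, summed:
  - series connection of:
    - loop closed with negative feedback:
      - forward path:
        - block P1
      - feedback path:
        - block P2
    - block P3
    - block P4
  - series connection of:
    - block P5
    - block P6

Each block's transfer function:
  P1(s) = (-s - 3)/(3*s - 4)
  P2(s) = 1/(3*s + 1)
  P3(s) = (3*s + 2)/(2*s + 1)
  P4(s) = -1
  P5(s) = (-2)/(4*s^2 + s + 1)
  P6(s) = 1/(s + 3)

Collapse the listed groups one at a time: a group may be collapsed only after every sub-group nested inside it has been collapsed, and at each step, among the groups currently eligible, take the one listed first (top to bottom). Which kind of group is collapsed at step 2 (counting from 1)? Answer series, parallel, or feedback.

Reducing step by step:

(1) reduce the feedback loop with forward P1 and return P2
(2) combine [P1/(1+P1*P2)], P3, P4 in series
(3) combine P5, P6 in series
(4) reduce the parallel group ([P1/(1+P1*P2)]*P3*P4), (P5*P6)
Step 2 collapses a series group.

Answer: series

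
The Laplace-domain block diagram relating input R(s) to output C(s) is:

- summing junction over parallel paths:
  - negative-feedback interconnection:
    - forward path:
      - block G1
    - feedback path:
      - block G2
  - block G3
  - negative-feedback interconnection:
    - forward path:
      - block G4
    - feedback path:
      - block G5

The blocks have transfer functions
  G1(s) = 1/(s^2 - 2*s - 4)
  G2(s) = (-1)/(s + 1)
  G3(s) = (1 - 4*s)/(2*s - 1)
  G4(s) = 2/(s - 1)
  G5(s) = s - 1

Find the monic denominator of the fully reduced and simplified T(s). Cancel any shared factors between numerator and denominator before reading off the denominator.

The answer is s^5 - 5*s^4/2 - 4*s^3 + 7*s^2/2 + 9*s/2 - 5/2.

Reasoning:
Step 1: close the feedback loop around G1, G2: (s + 1)/(s^3 - s^2 - 6*s - 5)
Step 2: apply the feedback formula to G4, G5: 2/(3*s - 3)
Step 3: combine [G1/(1+G1*G2)], G3, [G4/(1+G4*G5)] in parallel: (-12*s^5 + 31*s^4 + 54*s^3 - 52*s^2 - 71*s + 28)/(6*s^5 - 15*s^4 - 24*s^3 + 21*s^2 + 27*s - 15)
No further cancellation is possible in the step-3 result, so that is T(s). Its denominator becomes monic after dividing by the leading coefficient 6.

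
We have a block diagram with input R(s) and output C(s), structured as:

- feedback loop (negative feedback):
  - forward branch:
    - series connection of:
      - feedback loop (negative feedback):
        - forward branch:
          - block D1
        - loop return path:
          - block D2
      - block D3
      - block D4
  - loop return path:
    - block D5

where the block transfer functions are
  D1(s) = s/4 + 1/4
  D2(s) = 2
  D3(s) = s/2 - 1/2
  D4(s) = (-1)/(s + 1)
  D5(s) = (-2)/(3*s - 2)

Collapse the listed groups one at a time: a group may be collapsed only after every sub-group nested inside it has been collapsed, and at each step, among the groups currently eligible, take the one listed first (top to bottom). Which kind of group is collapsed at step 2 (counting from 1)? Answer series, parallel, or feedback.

1. reduce the feedback loop with forward D1 and return D2
2. multiply [D1/(1+D1*D2)], D3, D4 (series)
3. collapse the loop (([D1/(1+D1*D2)]*D3*D4) forward, D5 return)
Step 2: series.

Final answer: series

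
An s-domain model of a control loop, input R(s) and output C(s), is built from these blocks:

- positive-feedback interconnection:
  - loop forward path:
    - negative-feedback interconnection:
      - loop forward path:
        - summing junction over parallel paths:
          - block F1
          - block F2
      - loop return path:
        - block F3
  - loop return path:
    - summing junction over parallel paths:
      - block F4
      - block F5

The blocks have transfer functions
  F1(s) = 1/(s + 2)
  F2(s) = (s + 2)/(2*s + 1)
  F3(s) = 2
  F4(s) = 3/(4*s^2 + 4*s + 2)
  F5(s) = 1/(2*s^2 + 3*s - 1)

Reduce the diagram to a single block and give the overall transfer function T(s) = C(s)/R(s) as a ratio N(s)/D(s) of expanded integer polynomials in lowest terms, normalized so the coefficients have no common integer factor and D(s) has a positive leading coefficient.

Reducing step by step:

Step 1 - sum the parallel branches F1, F2; result (s^2 + 6*s + 5)/(2*s^2 + 5*s + 2)
Step 2 - feedback reduction of (F1+F2), F3; result (s^2 + 6*s + 5)/(4*s^2 + 17*s + 12)
Step 3 - reduce the parallel group F4, F5; result (10*s^2 + 13*s - 1)/(8*s^4 + 20*s^3 + 12*s^2 + 2*s - 2)
Step 4 - collapse the loop ([(F1+F2)/(1+(F1+F2)*F3)] forward, (F4+F5) return), giving the overall T(s)

Answer: (8*s^6 + 68*s^5 + 172*s^4 + 174*s^3 + 70*s^2 - 2*s - 10)/(32*s^6 + 216*s^5 + 474*s^4 + 379*s^3 + 43*s^2 - 69*s - 19)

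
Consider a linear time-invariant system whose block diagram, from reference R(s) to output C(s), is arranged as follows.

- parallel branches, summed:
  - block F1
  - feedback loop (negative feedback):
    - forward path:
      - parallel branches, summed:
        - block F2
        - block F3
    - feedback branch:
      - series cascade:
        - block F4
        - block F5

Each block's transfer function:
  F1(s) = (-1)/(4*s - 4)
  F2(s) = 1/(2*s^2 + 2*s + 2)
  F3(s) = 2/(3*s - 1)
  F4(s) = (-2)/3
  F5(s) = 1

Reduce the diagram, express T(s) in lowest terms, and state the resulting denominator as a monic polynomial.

The answer is s^4 - 7*s^3/9 - s^2/3 - 5*s/9 + 2/3.

Reasoning:
[1] sum the parallel branches F2, F3, giving (4*s^2 + 7*s + 3)/(6*s^3 + 4*s^2 + 4*s - 2)
[2] combine F4, F5 in series, giving (-2)/3
[3] feedback reduction of (F2+F3), (F4*F5), giving (12*s^2 + 21*s + 9)/(18*s^3 + 4*s^2 - 2*s - 12)
[4] combine F1, [(F2+F3)/(1+(F2+F3)*(F4*F5))] in parallel, giving (15*s^3 + 16*s^2 - 23*s - 12)/(36*s^4 - 28*s^3 - 12*s^2 - 20*s + 24)
Step 4 gives the fully reduced T(s), with no common factor left to cancel. The denominator's leading coefficient is 36, so divide each of its coefficients by 36 to get the monic form.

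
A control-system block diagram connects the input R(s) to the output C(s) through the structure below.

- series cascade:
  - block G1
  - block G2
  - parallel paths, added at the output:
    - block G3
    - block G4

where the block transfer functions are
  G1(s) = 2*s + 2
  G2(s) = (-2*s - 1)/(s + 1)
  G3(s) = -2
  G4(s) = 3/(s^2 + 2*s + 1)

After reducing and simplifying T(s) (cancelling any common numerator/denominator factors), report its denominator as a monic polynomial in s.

1. reduce the parallel group G3, G4, giving (-2*s^2 - 4*s + 1)/(s^2 + 2*s + 1)
2. series reduction of G1, G2, (G3+G4), giving (8*s^3 + 20*s^2 + 4*s - 2)/(s^2 + 2*s + 1)
That last expression is T(s), already simplified, and its denominator is already monic.

Answer: s^2 + 2*s + 1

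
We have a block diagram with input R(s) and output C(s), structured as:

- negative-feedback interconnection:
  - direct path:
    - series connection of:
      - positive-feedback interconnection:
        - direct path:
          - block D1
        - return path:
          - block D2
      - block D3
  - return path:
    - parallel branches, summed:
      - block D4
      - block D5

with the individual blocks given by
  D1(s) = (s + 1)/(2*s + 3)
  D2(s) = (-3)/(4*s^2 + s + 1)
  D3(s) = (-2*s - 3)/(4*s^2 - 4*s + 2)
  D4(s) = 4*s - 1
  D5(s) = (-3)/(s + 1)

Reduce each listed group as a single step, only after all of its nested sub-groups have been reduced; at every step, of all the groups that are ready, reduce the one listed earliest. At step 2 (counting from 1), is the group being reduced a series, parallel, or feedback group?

The answer is series.

Reasoning:
Step 1. close the feedback loop around D1, D2
Step 2. combine [D1/(1-D1*D2)], D3 in series
Step 3. reduce the parallel group D4, D5
Step 4. feedback reduction of ([D1/(1-D1*D2)]*D3), (D4+D5)
At step 2 the group reduced is series.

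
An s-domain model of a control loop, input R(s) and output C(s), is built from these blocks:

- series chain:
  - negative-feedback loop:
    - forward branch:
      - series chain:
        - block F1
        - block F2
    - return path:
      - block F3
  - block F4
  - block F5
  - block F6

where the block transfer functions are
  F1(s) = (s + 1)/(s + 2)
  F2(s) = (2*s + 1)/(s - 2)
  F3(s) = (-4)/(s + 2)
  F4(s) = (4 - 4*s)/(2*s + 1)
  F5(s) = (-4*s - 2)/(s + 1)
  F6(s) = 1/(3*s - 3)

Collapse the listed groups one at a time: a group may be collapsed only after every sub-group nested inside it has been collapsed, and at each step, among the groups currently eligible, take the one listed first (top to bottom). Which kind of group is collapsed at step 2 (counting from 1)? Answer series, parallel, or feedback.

The answer is feedback.

Reasoning:
Step 1. cascade F1, F2
Step 2. apply the feedback formula to (F1*F2), F3
Step 3. cascade [(F1*F2)/(1+(F1*F2)*F3)], F4, F5, F6
So the answer for step 2 is feedback.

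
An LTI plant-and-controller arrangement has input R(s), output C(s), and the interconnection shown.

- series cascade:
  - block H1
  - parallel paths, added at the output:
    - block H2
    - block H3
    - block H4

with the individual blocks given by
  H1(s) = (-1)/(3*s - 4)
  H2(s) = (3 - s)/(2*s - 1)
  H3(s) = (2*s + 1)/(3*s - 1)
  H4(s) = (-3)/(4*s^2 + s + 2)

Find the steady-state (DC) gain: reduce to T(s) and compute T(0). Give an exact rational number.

The answer is -11/8.

Reasoning:
(1) combine H2, H3, H4 in parallel gives (4*s^4 + 41*s^3 - 22*s^2 + 31*s - 11)/(24*s^4 - 14*s^3 + 11*s^2 - 9*s + 2)
(2) combine H1, (H2+H3+H4) in series gives (-4*s^4 - 41*s^3 + 22*s^2 - 31*s + 11)/(72*s^5 - 138*s^4 + 89*s^3 - 71*s^2 + 42*s - 8)
Step 2 gives the overall T(s). Then T(0) = 11/(-8) = -11/8.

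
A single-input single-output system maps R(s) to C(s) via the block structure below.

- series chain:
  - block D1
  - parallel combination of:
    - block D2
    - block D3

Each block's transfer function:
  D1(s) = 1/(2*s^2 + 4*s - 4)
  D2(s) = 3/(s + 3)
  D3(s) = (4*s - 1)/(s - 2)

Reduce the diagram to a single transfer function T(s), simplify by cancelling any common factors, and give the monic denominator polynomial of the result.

Step 1 - add D2, D3 (parallel) gives (4*s^2 + 14*s - 9)/(s^2 + s - 6)
Step 2 - cascade D1, (D2+D3) gives (4*s^2 + 14*s - 9)/(2*s^4 + 6*s^3 - 12*s^2 - 28*s + 24)
No further cancellation is possible in the step-2 result, so that is T(s). Its denominator becomes monic after dividing by the leading coefficient 2.

Final answer: s^4 + 3*s^3 - 6*s^2 - 14*s + 12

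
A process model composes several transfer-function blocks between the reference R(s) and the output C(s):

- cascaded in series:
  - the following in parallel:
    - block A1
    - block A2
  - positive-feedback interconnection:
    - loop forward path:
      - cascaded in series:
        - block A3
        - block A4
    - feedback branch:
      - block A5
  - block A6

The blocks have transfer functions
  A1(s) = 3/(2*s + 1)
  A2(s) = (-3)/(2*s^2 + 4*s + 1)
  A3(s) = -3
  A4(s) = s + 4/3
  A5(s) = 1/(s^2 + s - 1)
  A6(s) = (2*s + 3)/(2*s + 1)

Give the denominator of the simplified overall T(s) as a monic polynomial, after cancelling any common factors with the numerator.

[1] combine A1, A2 in parallel -> (6*s^2 + 6*s)/(4*s^3 + 10*s^2 + 6*s + 1)
[2] cascade A3, A4 -> -3*s - 4
[3] feedback reduction of (A3*A4), A5 -> (-3*s^3 - 7*s^2 - s + 4)/(s^2 + 4*s + 3)
[4] cascade (A1+A2), [(A3*A4)/(1-(A3*A4)*A5)], A6 -> (-36*s^5 - 138*s^4 - 138*s^3 + 30*s^2 + 72*s)/(8*s^5 + 48*s^4 + 94*s^3 + 74*s^2 + 25*s + 3)
Step 4 gives the fully reduced T(s), with no common factor left to cancel. The denominator's leading coefficient is 8, so divide each of its coefficients by 8 to get the monic form.

Hence the answer: s^5 + 6*s^4 + 47*s^3/4 + 37*s^2/4 + 25*s/8 + 3/8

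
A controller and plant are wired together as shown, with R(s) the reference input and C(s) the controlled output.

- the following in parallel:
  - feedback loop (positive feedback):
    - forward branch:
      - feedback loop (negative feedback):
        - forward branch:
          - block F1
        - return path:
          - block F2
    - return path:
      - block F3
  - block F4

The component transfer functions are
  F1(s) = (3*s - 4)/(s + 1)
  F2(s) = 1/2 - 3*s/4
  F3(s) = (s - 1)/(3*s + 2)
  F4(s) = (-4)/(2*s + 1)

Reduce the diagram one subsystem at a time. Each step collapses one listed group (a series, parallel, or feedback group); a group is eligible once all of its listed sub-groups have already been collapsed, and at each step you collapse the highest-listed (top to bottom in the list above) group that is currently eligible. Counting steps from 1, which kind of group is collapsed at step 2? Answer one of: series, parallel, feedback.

Reducing step by step:

Step 1: apply the feedback formula to F1, F2
Step 2: close the feedback loop around [F1/(1+F1*F2)], F3
Step 3: combine [[F1/(1+F1*F2)]/(1-[F1/(1+F1*F2)]*F3)], F4 in parallel
The group at step 2 is a feedback group.

Answer: feedback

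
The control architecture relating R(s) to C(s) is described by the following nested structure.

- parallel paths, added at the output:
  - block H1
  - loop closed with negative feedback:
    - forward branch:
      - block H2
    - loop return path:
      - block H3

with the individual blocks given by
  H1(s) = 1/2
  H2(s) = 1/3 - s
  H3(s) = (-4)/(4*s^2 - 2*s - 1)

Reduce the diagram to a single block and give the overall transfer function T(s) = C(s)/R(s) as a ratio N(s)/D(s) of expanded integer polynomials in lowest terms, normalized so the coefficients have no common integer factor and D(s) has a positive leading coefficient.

First reduce the diagram to T(s).

(1) collapse the loop (H2 forward, H3 return) -> (-12*s^3 + 10*s^2 + s - 1)/(12*s^2 + 6*s - 7)
(2) add H1, [H2/(1+H2*H3)] (parallel), which is the overall transfer function T(s) = C(s)/R(s) in lowest terms

Answer: (-24*s^3 + 32*s^2 + 8*s - 9)/(24*s^2 + 12*s - 14)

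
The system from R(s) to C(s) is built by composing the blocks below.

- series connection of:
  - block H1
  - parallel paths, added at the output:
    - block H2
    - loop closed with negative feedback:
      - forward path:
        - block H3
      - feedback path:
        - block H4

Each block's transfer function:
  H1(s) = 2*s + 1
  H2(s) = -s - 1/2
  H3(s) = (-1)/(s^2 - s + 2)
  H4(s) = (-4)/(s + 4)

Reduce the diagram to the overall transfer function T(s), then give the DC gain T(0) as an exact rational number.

[1] apply the feedback formula to H3, H4, giving (-s - 4)/(s^3 + 3*s^2 - 2*s + 12)
[2] add H2, [H3/(1+H3*H4)] (parallel), giving (-2*s^4 - 7*s^3 + s^2 - 24*s - 20)/(2*s^3 + 6*s^2 - 4*s + 24)
[3] combine H1, (H2+[H3/(1+H3*H4)]) in series, giving (-4*s^5 - 16*s^4 - 5*s^3 - 47*s^2 - 64*s - 20)/(2*s^3 + 6*s^2 - 4*s + 24)
The step-3 result is T(s). Setting s = 0: T(0) = -20/24 = -5/6.

Hence the answer: -5/6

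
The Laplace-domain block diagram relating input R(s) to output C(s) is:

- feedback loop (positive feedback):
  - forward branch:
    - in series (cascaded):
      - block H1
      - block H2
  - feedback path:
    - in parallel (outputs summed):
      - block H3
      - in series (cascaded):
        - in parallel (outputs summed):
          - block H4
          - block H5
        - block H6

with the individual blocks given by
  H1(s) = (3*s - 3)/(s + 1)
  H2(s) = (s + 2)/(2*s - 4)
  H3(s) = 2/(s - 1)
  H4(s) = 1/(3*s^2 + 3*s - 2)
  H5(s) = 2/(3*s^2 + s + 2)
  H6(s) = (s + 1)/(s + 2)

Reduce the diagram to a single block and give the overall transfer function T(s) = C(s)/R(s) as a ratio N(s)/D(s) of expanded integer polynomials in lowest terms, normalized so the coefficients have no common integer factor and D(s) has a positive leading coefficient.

Step 1 - series reduction of H1, H2 = (3*s^2 + 3*s - 6)/(2*s^2 - 2*s - 4)
Step 2 - add H4, H5 (parallel) = (9*s^2 + 7*s - 2)/(9*s^4 + 12*s^3 + 3*s^2 + 4*s - 4)
Step 3 - combine (H4+H5), H6 in series = (9*s^3 + 16*s^2 + 5*s - 2)/(9*s^5 + 30*s^4 + 27*s^3 + 10*s^2 + 4*s - 8)
Step 4 - add H3, ((H4+H5)*H6) (parallel) = (18*s^5 + 69*s^4 + 61*s^3 + 9*s^2 + s - 14)/(9*s^6 + 21*s^5 - 3*s^4 - 17*s^3 - 6*s^2 - 12*s + 8)
Step 5 - collapse the loop ((H1*H2) forward, (H3+((H4+H5)*H6)) return), giving the overall T(s)

Answer: (27*s^6 + 63*s^5 - 9*s^4 - 51*s^3 - 18*s^2 - 36*s + 24)/(18*s^6 - 48*s^5 - 261*s^4 - 229*s^3 - 55*s^2 - 11*s + 58)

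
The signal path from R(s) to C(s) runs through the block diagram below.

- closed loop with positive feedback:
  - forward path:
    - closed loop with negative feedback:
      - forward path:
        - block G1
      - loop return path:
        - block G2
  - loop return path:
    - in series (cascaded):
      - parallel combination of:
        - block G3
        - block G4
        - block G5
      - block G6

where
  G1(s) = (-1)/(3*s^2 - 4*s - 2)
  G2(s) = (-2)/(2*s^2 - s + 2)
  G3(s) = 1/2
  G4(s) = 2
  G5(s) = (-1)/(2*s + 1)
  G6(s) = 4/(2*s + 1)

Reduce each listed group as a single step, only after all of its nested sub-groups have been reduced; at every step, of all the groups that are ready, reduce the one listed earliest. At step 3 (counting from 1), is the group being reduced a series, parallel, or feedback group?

Step 1: apply the feedback formula to G1, G2
Step 2: parallel reduction of G3, G4, G5
Step 3: multiply (G3+G4+G5), G6 (series)
Step 4: reduce the feedback loop with forward [G1/(1+G1*G2)] and return ((G3+G4+G5)*G6)
At step 3 the group reduced is series.

Therefore the answer is series.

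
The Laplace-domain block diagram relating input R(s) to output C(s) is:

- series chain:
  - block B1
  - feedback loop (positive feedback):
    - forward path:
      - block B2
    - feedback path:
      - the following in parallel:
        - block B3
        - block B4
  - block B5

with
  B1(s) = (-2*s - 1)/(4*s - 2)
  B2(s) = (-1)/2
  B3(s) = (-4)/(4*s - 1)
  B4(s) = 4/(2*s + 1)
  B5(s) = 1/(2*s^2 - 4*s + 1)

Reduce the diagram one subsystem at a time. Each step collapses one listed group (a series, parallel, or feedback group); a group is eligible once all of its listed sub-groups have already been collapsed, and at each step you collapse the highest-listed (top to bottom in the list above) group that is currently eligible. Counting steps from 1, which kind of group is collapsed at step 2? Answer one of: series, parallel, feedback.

[1] add B3, B4 (parallel)
[2] reduce the feedback loop with forward B2 and return (B3+B4)
[3] multiply B1, [B2/(1-B2*(B3+B4))], B5 (series)
At step 2 the group reduced is feedback.

Hence the answer: feedback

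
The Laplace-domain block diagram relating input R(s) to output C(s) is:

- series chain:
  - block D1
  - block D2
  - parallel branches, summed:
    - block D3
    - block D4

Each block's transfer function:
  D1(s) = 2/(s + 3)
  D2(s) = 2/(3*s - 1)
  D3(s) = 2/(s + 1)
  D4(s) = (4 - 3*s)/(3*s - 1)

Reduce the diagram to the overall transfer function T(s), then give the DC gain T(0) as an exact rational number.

First reduce the diagram to T(s).

Step 1 - combine D3, D4 in parallel, giving (-3*s^2 + 7*s + 2)/(3*s^2 + 2*s - 1)
Step 2 - reduce the series chain D1, D2, (D3+D4), giving (-12*s^2 + 28*s + 8)/(9*s^4 + 30*s^3 + 4*s^2 - 14*s + 3)
The step-2 result is T(s). Setting s = 0: T(0) = 8/3.

Answer: 8/3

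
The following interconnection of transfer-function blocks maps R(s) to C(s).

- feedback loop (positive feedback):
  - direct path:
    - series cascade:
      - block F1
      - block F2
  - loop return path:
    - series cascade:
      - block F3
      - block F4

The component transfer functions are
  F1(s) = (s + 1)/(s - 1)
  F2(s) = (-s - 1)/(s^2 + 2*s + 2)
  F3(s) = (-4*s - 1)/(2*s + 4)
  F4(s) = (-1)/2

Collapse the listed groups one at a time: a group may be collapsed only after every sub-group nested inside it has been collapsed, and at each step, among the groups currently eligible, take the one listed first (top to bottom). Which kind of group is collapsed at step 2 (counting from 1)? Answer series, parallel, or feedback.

Answer: series

Working:
Step 1. combine F1, F2 in series
Step 2. multiply F3, F4 (series)
Step 3. reduce the feedback loop with forward (F1*F2) and return (F3*F4)
Step 2: series.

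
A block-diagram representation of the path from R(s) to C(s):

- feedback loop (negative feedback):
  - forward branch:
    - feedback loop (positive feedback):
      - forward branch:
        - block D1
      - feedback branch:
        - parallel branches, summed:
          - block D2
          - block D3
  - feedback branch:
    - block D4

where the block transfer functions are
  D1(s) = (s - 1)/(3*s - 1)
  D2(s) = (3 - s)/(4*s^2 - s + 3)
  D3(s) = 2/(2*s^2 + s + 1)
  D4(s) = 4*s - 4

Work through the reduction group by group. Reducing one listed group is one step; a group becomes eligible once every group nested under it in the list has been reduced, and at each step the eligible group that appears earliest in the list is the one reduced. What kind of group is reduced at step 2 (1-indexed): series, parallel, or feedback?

The answer is feedback.

Reasoning:
Step 1 - parallel reduction of D2, D3
Step 2 - apply the feedback formula to D1, (D2+D3)
Step 3 - apply the feedback formula to [D1/(1-D1*(D2+D3))], D4
Step 2: feedback.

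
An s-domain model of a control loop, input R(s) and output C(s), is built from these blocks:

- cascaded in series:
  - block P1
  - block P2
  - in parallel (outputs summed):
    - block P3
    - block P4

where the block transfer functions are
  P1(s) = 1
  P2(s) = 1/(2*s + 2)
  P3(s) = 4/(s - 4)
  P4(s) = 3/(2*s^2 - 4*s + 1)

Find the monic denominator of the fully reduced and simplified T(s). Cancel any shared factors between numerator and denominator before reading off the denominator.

Step 1. reduce the parallel group P3, P4 = (8*s^2 - 13*s - 8)/(2*s^3 - 12*s^2 + 17*s - 4)
Step 2. series reduction of P1, P2, (P3+P4) = (8*s^2 - 13*s - 8)/(4*s^4 - 20*s^3 + 10*s^2 + 26*s - 8)
That last expression is T(s), already simplified. Scaling its denominator by 1/4 (the reciprocal of the leading coefficient) yields the monic denominator.

Answer: s^4 - 5*s^3 + 5*s^2/2 + 13*s/2 - 2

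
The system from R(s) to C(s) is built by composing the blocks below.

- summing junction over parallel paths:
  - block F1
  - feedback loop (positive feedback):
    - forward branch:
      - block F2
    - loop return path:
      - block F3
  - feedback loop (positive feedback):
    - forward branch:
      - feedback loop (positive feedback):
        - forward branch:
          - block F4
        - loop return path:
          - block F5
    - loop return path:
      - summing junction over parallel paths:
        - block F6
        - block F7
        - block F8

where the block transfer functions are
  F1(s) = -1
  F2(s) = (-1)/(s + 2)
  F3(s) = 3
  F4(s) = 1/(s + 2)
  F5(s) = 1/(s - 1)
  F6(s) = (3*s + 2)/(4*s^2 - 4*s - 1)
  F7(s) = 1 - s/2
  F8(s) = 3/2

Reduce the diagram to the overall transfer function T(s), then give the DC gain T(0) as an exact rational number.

Reducing step by step:

(1) collapse the loop (F2 forward, F3 return) -> (-1)/(s + 5)
(2) close the feedback loop around F4, F5 -> (s - 1)/(s^2 + s - 3)
(3) reduce the parallel group F6, F7, F8 -> (-4*s^3 + 24*s^2 - 13*s - 1)/(8*s^2 - 8*s - 2)
(4) reduce the feedback loop with forward [F4/(1-F4*F5)] and return (F6+F7+F8) -> (8*s^3 - 16*s^2 + 6*s + 2)/(12*s^4 - 28*s^3 + 3*s^2 + 10*s + 5)
(5) add F1, [F2/(1-F2*F3)], [[F4/(1-F4*F5)]/(1-[F4/(1-F4*F5)]*(F6+F7+F8))] (parallel) -> (-12*s^5 - 36*s^4 + 189*s^3 - 102*s^2 - 33*s - 20)/(12*s^5 + 32*s^4 - 137*s^3 + 25*s^2 + 55*s + 25)
The step-5 result is T(s). Setting s = 0: T(0) = -20/25 = -4/5.

Answer: -4/5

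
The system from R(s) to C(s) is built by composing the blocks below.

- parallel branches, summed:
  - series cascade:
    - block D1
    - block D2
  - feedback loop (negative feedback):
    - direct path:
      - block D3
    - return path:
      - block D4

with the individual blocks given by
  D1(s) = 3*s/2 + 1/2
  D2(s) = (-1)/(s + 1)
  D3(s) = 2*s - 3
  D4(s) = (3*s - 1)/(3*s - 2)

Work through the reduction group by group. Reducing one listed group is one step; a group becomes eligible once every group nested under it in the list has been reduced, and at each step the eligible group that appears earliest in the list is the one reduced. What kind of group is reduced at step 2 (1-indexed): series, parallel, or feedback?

(1) multiply D1, D2 (series)
(2) reduce the feedback loop with forward D3 and return D4
(3) parallel reduction of (D1*D2), [D3/(1+D3*D4)]
Step 2: feedback.

Answer: feedback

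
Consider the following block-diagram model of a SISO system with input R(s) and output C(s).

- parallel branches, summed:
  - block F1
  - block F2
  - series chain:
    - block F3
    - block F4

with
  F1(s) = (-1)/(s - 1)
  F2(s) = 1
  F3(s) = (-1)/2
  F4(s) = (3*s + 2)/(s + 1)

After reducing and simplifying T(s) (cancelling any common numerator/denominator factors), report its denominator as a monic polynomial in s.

Reducing step by step:

Step 1 - combine F3, F4 in series, giving (-3*s - 2)/(2*s + 2)
Step 2 - parallel reduction of F1, F2, (F3*F4), giving (-s^2 - s - 2)/(2*s^2 - 2)
The result of step 2 is T(s) in lowest terms. Its denominator has leading coefficient 2; dividing the denominator through by 2 makes it monic.

Answer: s^2 - 1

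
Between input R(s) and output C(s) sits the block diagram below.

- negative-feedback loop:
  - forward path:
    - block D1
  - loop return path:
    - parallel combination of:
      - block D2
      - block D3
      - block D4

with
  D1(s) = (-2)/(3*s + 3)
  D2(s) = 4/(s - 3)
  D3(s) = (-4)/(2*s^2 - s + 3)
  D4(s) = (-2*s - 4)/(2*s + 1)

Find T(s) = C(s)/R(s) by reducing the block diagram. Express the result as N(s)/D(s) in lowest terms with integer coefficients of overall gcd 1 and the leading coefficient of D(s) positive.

Step 1: reduce the parallel group D2, D3, D4 = (-4*s^4 + 22*s^3 + 8*s^2 + 34*s + 60)/(4*s^4 - 12*s^3 + 5*s^2 - 12*s - 9)
Step 2: collapse the loop (D1 forward, (D2+D3+D4) return), giving the overall T(s)

Answer: (-8*s^4 + 24*s^3 - 10*s^2 + 24*s + 18)/(12*s^5 - 16*s^4 - 65*s^3 - 37*s^2 - 131*s - 147)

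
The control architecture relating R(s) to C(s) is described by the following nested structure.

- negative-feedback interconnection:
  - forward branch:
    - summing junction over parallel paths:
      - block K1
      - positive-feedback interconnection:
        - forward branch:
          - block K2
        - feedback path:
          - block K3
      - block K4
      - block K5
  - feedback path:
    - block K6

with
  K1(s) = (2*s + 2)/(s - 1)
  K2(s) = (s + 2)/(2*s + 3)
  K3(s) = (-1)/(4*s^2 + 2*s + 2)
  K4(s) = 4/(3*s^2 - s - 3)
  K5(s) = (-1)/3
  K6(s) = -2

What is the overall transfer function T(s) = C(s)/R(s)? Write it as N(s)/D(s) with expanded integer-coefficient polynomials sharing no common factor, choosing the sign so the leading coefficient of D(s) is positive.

The answer is (-156*s^6 - 410*s^5 - 251*s^4 + 188*s^3 + 504*s^2 + 413*s + 228)/(240*s^6 + 772*s^5 + 643*s^4 - 292*s^3 - 990*s^2 - 877*s - 528).

Reasoning:
Step 1. feedback reduction of K2, K3 gives (4*s^3 + 10*s^2 + 6*s + 4)/(8*s^3 + 16*s^2 + 11*s + 8)
Step 2. sum the parallel branches K1, [K2/(1-K2*K3)], K4, K5 gives (156*s^6 + 410*s^5 + 251*s^4 - 188*s^3 - 504*s^2 - 413*s - 228)/(72*s^6 + 48*s^5 - 141*s^4 - 84*s^3 - 18*s^2 + 51*s + 72)
Step 3. collapse the loop ((K1+[K2/(1-K2*K3)]+K4+K5) forward, K6 return), giving the overall T(s)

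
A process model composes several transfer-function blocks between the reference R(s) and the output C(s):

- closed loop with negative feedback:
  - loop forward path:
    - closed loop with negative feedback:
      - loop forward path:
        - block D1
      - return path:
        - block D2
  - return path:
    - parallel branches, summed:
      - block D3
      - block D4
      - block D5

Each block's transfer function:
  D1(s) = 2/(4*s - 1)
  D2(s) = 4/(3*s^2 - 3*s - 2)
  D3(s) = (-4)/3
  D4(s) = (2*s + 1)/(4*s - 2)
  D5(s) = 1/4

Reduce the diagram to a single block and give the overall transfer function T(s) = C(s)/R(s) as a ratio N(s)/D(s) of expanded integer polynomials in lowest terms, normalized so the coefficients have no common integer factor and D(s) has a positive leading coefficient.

Answer: (72*s^3 - 108*s^2 - 12*s + 24)/(144*s^4 - 294*s^3 + 129*s^2 + 121*s - 98)

Working:
Step 1: reduce the feedback loop with forward D1 and return D2, giving (6*s^2 - 6*s - 4)/(12*s^3 - 15*s^2 - 5*s + 10)
Step 2: parallel reduction of D3, D4, D5, giving (19 - 14*s)/(24*s - 12)
Step 3: apply the feedback formula to [D1/(1+D1*D2)], (D3+D4+D5): this yields T(s), and no further normalization is needed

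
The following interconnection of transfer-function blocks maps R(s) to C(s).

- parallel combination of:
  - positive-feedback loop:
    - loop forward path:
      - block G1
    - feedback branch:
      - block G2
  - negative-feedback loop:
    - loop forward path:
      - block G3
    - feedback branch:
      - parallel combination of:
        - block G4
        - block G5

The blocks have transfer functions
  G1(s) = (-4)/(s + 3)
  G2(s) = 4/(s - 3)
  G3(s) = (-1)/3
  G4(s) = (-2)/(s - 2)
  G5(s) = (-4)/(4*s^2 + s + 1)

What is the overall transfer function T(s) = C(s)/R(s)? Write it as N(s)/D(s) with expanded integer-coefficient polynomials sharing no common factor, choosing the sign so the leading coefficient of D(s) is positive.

First reduce the diagram to T(s).

1. reduce the feedback loop with forward G1 and return G2: (12 - 4*s)/(s^2 + 7)
2. sum the parallel branches G4, G5: (-8*s^2 - 6*s + 6)/(4*s^3 - 7*s^2 - s - 2)
3. feedback reduction of G3, (G4+G5): (-4*s^3 + 7*s^2 + s + 2)/(12*s^3 - 13*s^2 + 3*s - 12)
4. add [G1/(1-G1*G2)], [G3/(1+G3*(G4+G5))] (parallel), giving the overall T(s)

Answer: (-4*s^5 - 41*s^4 + 169*s^3 - 117*s^2 + 91*s - 130)/(12*s^5 - 13*s^4 + 87*s^3 - 103*s^2 + 21*s - 84)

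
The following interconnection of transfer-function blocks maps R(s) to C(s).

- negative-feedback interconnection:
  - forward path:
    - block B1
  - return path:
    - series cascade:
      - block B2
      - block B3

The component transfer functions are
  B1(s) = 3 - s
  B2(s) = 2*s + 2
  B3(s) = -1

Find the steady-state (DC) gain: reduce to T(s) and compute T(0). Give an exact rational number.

Answer: -3/5

Working:
Step 1: multiply B2, B3 (series) gives -2*s - 2
Step 2: collapse the loop (B1 forward, (B2*B3) return) gives (3 - s)/(2*s^2 - 4*s - 5)
That last expression is T(s); at s = 0 only the constant terms survive, so T(0) = 3/(-5) = -3/5.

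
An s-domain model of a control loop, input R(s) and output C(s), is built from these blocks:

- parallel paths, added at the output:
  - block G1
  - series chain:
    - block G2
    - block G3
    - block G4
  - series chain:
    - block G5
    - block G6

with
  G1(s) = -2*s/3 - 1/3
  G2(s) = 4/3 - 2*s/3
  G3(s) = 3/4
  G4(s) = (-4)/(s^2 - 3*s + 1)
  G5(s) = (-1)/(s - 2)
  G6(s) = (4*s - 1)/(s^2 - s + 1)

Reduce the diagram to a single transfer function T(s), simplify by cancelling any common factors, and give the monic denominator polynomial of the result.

Step 1. reduce the series chain G2, G3, G4: (2*s - 4)/(s^2 - 3*s + 1)
Step 2. reduce the series chain G5, G6: (1 - 4*s)/(s^3 - 3*s^2 + 3*s - 2)
Step 3. parallel reduction of G1, (G2*G3*G4), (G5*G6): (-2*s^6 + 11*s^5 - 14*s^4 - 27*s^3 + 89*s^2 - 74*s + 29)/(3*s^5 - 18*s^4 + 39*s^3 - 42*s^2 + 27*s - 6)
T(s) is the step-3 result (common factors already cancelled). Leading coefficient of the denominator: 3. Divide through by 3 for the monic polynomial.

Final answer: s^5 - 6*s^4 + 13*s^3 - 14*s^2 + 9*s - 2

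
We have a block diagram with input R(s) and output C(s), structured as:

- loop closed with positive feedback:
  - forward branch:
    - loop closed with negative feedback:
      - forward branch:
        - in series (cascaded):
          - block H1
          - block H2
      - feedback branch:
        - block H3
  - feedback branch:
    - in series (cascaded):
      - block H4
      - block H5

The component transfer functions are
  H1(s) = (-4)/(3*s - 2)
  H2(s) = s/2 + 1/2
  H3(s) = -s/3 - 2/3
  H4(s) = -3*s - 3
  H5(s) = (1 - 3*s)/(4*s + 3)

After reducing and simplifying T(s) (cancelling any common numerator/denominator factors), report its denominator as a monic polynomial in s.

Reducing step by step:

[1] series reduction of H1, H2 gives (-2*s - 2)/(3*s - 2)
[2] reduce the feedback loop with forward (H1*H2) and return H3 gives (-6*s - 6)/(2*s^2 + 15*s - 2)
[3] cascade H4, H5 gives (9*s^2 + 6*s - 3)/(4*s + 3)
[4] reduce the feedback loop with forward [(H1*H2)/(1+(H1*H2)*H3)] and return (H4*H5) gives (-24*s^2 - 42*s - 18)/(62*s^3 + 156*s^2 + 55*s - 24)
That last expression is T(s), already simplified. Scaling its denominator by 1/62 (the reciprocal of the leading coefficient) yields the monic denominator.

Answer: s^3 + 78*s^2/31 + 55*s/62 - 12/31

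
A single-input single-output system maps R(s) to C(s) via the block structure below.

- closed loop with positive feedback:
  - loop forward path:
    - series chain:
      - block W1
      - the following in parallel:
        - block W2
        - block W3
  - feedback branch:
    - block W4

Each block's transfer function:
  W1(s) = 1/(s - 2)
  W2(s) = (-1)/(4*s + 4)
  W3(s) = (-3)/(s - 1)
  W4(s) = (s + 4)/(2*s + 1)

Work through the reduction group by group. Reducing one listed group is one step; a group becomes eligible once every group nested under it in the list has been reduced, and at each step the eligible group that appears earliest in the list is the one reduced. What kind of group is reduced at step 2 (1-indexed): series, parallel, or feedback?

[1] sum the parallel branches W2, W3
[2] combine W1, (W2+W3) in series
[3] collapse the loop ((W1*(W2+W3)) forward, W4 return)
The group at step 2 is a series group.

Final answer: series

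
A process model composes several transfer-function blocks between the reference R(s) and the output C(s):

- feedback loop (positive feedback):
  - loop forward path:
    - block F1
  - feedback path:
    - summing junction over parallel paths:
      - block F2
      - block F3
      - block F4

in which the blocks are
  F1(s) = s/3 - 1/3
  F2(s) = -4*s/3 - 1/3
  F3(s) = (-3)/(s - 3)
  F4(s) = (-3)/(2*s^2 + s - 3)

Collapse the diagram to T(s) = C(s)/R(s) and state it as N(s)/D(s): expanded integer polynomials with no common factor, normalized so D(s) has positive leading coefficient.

[1] parallel reduction of F2, F3, F4 gives (-8*s^4 + 18*s^3 + 11*s^2 - 48*s + 45)/(6*s^3 - 15*s^2 - 18*s + 27)
[2] apply the feedback formula to F1, (F2+F3+F4); the result is T(s) itself (integer coefficients, no common factor, positive leading denominator coefficient)

Answer: (6*s^3 - 15*s^2 - 18*s + 27)/(8*s^4 - 18*s^3 + 7*s^2 + 21*s - 126)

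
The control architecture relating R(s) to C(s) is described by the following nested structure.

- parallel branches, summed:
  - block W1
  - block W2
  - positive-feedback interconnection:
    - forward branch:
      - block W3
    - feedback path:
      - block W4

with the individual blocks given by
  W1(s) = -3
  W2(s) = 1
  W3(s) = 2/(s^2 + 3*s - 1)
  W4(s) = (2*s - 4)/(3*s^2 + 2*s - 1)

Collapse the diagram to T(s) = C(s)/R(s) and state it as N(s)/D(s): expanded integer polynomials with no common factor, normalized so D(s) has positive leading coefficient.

Step 1: feedback reduction of W3, W4, giving (6*s^2 + 4*s - 2)/(3*s^4 + 11*s^3 + 2*s^2 - 9*s + 9)
Step 2: parallel reduction of W1, W2, [W3/(1-W3*W4)]; the result is T(s) itself (integer coefficients, no common factor, positive leading denominator coefficient)

Final answer: (-6*s^4 - 22*s^3 + 2*s^2 + 22*s - 20)/(3*s^4 + 11*s^3 + 2*s^2 - 9*s + 9)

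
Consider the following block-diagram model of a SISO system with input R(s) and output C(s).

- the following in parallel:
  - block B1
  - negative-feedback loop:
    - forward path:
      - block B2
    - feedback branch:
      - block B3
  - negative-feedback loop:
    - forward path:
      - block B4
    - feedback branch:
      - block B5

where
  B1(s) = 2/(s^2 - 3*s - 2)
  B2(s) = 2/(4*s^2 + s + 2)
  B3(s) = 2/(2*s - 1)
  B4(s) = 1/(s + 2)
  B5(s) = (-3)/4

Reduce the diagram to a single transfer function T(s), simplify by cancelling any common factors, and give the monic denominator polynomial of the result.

[1] reduce the feedback loop with forward B2 and return B3 gives (4*s - 2)/(8*s^3 - 2*s^2 + 3*s + 2)
[2] apply the feedback formula to B4, B5 gives 4/(4*s + 5)
[3] parallel reduction of B1, [B2/(1+B2*B3)], [B4/(1+B4*B5)] gives (32*s^5 - 24*s^4 - 86*s^2 + 4*s + 24)/(32*s^6 - 64*s^5 - 158*s^4 - 47*s^3 - 63*s^2 - 76*s - 20)
Step 3 gives the fully reduced T(s), with no common factor left to cancel. The denominator's leading coefficient is 32, so divide each of its coefficients by 32 to get the monic form.

Answer: s^6 - 2*s^5 - 79*s^4/16 - 47*s^3/32 - 63*s^2/32 - 19*s/8 - 5/8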